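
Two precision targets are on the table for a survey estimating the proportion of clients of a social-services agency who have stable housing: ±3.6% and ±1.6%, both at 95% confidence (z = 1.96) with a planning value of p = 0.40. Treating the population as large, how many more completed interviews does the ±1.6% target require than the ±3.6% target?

2890

At ±3.6%: n = 1.96² × 0.2400 / 0.036² ≈ 711.41 → 712.
At ±1.6%: n = 1.96² × 0.2400 / 0.016² ≈ 3601.50 → 3602.
Additional respondents: 3602 − 712 = 2890.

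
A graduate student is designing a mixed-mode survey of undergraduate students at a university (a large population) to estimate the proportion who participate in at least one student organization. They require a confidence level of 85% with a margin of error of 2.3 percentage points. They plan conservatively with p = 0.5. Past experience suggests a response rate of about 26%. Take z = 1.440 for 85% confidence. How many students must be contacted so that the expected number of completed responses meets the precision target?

Completed interviews needed: n₀ = 1.440² × 0.2500 / 0.023² ≈ 979.96 → 980.
At a 26% response rate, contacts needed = 980 / 0.26 ≈ 3769.23 → 3770.

3770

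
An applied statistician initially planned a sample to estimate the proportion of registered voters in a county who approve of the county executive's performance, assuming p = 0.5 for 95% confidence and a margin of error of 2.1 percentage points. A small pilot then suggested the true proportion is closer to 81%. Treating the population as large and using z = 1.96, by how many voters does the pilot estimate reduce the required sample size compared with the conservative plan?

Conservative (p = 0.5): n = 1.96² × 0.25 / 0.021² ≈ 2177.78 → 2178.
Using p = 0.81: p(1−p) = 0.1539, so n = 1.96² × 0.1539 / 0.021² ≈ 1340.64 → 1341.
Reduction: 2178 − 1341 = 837.

837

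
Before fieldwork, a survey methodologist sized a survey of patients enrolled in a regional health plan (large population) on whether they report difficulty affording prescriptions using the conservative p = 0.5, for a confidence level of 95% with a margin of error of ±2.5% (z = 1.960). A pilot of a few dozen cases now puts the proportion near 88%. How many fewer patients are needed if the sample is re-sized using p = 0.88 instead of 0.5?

Conservative (p = 0.5): n = 1.960² × 0.25 / 0.025² ≈ 1536.64 → 1537.
Using p = 0.88: p(1−p) = 0.1056, so n = 1.960² × 0.1056 / 0.025² ≈ 649.08 → 650.
Reduction: 1537 − 650 = 887.

887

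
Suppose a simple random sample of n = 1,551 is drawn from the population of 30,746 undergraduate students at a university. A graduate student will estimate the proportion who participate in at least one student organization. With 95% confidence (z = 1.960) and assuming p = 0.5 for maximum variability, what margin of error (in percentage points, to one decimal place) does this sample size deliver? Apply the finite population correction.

Finite-population factor: (N−n)/(N−1) = (30746−1551)/(30746−1) = 0.9496.
SE(p̂) = √[p(1−p)/n · (N−n)/(N−1)] = √[0.2500/1551 × 0.9496] = 0.01237.
E = z × SE = 1.960 × 0.01237 = 0.02425 ≈ 2.4 percentage points.

2.4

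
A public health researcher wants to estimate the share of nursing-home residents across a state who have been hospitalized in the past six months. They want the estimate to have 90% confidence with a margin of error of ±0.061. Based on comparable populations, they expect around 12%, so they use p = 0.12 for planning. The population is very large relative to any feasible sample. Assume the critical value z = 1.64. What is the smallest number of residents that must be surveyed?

With p = 0.12, p(1−p) = 0.1056.
n = z²·p(1−p)/E² = 1.64² × 0.1056 / 0.061² = 2.6896 × 0.1056 / 0.003721 ≈ 76.33.
Rounding up gives n = 77.

77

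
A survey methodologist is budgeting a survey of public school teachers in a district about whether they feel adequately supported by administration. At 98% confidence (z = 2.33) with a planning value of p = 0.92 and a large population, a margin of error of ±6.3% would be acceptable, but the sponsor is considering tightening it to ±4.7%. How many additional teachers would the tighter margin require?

80

At ±6.3%: n = 2.33² × 0.0736 / 0.063² ≈ 100.67 → 101.
At ±4.7%: n = 2.33² × 0.0736 / 0.047² ≈ 180.88 → 181.
Additional respondents: 181 − 101 = 80.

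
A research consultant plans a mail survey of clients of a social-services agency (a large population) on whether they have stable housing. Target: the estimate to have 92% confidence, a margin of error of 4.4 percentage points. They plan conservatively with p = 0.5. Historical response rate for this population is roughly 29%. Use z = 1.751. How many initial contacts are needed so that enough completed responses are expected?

Completed interviews needed: n₀ = 1.751² × 0.2500 / 0.044² ≈ 395.92 → 396.
At a 29% response rate, contacts needed = 396 / 0.29 ≈ 1365.52 → 1366.

1366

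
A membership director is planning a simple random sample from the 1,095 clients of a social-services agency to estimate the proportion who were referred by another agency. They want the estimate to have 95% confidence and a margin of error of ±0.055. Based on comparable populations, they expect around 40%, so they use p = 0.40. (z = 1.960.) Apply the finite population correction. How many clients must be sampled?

239

Unadjusted: n₀ = 1.960² × 0.40 × 0.60 / 0.055² ≈ 304.79, so n₀ = 305.
Finite population correction with N = 1,095: n = n₀ / (1 + (n₀−1)/N) = 305 / (1 + 304/1095) = 305 / 1.2776 ≈ 238.72.
Rounding up, n = 239.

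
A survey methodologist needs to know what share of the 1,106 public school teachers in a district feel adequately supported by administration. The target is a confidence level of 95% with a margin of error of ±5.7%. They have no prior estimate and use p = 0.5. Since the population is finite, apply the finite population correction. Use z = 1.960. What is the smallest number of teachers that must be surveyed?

Unadjusted: n₀ = 1.960² × 0.50 × 0.50 / 0.057² ≈ 295.60, so n₀ = 296.
Finite population correction with N = 1,106: n = n₀ / (1 + (n₀−1)/N) = 296 / (1 + 295/1106) = 296 / 1.2667 ≈ 233.67.
Rounding up, n = 234.

234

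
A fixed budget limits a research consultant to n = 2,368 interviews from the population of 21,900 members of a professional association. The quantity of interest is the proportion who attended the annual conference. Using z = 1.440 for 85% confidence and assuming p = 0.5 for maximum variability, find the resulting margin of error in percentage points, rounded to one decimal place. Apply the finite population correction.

Finite-population factor: (N−n)/(N−1) = (21900−2368)/(21900−1) = 0.8919.
SE(p̂) = √[p(1−p)/n · (N−n)/(N−1)] = √[0.2500/2368 × 0.8919] = 0.00970.
E = z × SE = 1.440 × 0.00970 = 0.01397 ≈ 1.4 percentage points.

1.4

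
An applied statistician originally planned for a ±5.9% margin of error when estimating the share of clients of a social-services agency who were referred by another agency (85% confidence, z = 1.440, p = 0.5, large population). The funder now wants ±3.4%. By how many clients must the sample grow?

At ±5.9%: n = 1.440² × 0.2500 / 0.059² ≈ 148.92 → 149.
At ±3.4%: n = 1.440² × 0.2500 / 0.034² ≈ 448.44 → 449.
Additional respondents: 449 − 149 = 300.

300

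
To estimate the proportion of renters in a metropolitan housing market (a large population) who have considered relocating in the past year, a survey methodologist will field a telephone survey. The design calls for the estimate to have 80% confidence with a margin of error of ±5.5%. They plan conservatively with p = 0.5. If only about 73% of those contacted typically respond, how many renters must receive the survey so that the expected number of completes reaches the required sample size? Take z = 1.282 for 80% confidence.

187

Completed interviews needed: n₀ = 1.282² × 0.2500 / 0.055² ≈ 135.83 → 136.
At a 73% response rate, contacts needed = 136 / 0.73 ≈ 186.30 → 187.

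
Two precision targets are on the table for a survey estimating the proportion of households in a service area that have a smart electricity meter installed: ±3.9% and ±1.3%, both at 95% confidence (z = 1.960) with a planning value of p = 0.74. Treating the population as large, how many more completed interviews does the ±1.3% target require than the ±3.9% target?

At ±3.9%: n = 1.960² × 0.1924 / 0.039² ≈ 485.95 → 486.
At ±1.3%: n = 1.960² × 0.1924 / 0.013² ≈ 4373.51 → 4374.
Additional respondents: 4374 − 486 = 3888.

3888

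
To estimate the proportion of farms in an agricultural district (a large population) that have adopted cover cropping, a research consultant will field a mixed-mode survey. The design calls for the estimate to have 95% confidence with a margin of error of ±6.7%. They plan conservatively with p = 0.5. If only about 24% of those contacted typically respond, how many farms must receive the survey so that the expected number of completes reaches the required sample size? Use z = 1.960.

Completed interviews needed: n₀ = 1.960² × 0.2500 / 0.067² ≈ 213.95 → 214.
At a 24% response rate, contacts needed = 214 / 0.24 ≈ 891.67 → 892.

892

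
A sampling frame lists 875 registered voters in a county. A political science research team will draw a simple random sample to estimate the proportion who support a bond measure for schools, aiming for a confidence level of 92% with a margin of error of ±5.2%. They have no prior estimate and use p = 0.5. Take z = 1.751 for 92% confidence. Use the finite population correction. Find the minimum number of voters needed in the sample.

215

Unadjusted: n₀ = 1.751² × 0.50 × 0.50 / 0.052² ≈ 283.47, so n₀ = 284.
Finite population correction with N = 875: n = n₀ / (1 + (n₀−1)/N) = 284 / (1 + 283/875) = 284 / 1.3234 ≈ 214.59.
Rounding up, n = 215.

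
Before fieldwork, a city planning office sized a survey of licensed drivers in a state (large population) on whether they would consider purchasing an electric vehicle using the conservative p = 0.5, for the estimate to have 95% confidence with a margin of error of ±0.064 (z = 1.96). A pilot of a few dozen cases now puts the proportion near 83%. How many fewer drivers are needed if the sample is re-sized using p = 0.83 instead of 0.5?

102

Conservative (p = 0.5): n = 1.96² × 0.25 / 0.064² ≈ 234.47 → 235.
Using p = 0.83: p(1−p) = 0.1411, so n = 1.96² × 0.1411 / 0.064² ≈ 132.34 → 133.
Reduction: 235 − 133 = 102.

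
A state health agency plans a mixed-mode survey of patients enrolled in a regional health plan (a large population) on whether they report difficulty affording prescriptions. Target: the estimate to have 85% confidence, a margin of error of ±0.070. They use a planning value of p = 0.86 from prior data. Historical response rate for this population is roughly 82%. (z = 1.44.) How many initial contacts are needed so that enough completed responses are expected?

Completed interviews needed: n₀ = 1.44² × 0.1204 / 0.070² ≈ 50.95 → 51.
At an 82% response rate, contacts needed = 51 / 0.82 ≈ 62.20 → 63.

63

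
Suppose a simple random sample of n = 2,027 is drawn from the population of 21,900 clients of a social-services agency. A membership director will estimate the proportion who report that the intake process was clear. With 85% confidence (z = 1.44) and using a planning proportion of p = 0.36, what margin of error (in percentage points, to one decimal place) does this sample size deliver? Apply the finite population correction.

Finite-population factor: (N−n)/(N−1) = (21900−2027)/(21900−1) = 0.9075.
SE(p̂) = √[p(1−p)/n · (N−n)/(N−1)] = √[0.2304/2027 × 0.9075] = 0.01016.
E = z × SE = 1.44 × 0.01016 = 0.01463 ≈ 1.5 percentage points.

1.5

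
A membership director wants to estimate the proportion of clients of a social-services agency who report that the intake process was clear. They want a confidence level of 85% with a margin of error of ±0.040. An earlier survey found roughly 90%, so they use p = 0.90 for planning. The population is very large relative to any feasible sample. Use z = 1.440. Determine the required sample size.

117

With p = 0.90, p(1−p) = 0.0900.
n = z²·p(1−p)/E² = 1.440² × 0.0900 / 0.040² = 2.0736 × 0.0900 / 0.001600 ≈ 116.64.
Rounding up gives n = 117.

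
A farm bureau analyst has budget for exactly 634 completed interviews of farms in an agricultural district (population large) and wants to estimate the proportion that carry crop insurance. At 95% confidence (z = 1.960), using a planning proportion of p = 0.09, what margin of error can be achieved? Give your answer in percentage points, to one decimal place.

SE(p̂) = √[p(1−p)/n] = √[0.0819/634] = 0.01137.
E = z × SE = 1.960 × 0.01137 = 0.02228, or 2.2 percentage points.

2.2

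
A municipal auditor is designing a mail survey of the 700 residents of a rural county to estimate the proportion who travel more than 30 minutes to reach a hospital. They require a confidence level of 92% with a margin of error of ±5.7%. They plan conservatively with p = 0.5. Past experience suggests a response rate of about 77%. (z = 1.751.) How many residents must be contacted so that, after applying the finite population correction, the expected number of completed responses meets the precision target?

Completed interviews needed (unadjusted): n₀ = 1.751² × 0.2500 / 0.057² ≈ 235.92 → 236.
FPC for N = 700: n = 236 / (1 + 235/700) = 236 / 1.3357 ≈ 176.68 → 177.
At a 77% response rate, contacts needed = 177 / 0.77 ≈ 229.87 → 230.

230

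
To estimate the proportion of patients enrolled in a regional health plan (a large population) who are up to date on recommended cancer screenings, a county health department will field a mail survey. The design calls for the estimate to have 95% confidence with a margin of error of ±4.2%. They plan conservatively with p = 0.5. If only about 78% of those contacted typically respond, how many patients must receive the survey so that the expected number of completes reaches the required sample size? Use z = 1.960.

699

Completed interviews needed: n₀ = 1.960² × 0.2500 / 0.042² ≈ 544.44 → 545.
At a 78% response rate, contacts needed = 545 / 0.78 ≈ 698.72 → 699.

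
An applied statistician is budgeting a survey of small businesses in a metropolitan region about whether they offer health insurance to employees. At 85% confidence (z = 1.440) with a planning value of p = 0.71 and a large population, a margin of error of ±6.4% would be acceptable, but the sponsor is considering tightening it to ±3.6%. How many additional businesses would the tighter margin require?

225

At ±6.4%: n = 1.440² × 0.2059 / 0.064² ≈ 104.24 → 105.
At ±3.6%: n = 1.440² × 0.2059 / 0.036² ≈ 329.44 → 330.
Additional respondents: 330 − 105 = 225.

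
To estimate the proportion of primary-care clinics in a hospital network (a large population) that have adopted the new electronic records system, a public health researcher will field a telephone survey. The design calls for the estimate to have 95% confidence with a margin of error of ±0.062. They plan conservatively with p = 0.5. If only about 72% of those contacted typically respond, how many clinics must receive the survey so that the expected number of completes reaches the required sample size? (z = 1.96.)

Completed interviews needed: n₀ = 1.96² × 0.2500 / 0.062² ≈ 249.84 → 250.
At a 72% response rate, contacts needed = 250 / 0.72 ≈ 347.22 → 348.

348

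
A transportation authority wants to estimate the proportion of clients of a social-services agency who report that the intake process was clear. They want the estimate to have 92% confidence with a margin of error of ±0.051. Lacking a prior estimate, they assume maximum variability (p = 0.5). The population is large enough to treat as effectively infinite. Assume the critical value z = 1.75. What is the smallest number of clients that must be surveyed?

With p = 0.5, p(1−p) = 0.25.
n = z²·p(1−p)/E² = 1.75² × 0.2500 / 0.051² = 3.0625 × 0.2500 / 0.002601 ≈ 294.36.
Rounding up gives n = 295.

295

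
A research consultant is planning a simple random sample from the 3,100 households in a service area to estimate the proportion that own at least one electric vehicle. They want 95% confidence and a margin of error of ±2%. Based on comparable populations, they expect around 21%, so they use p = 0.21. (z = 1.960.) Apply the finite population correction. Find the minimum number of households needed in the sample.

Unadjusted: n₀ = 1.960² × 0.21 × 0.79 / 0.020² ≈ 1593.30, so n₀ = 1594.
Finite population correction with N = 3,100: n = n₀ / (1 + (n₀−1)/N) = 1594 / (1 + 1593/3100) = 1594 / 1.5139 ≈ 1052.93.
Rounding up, n = 1053.

1053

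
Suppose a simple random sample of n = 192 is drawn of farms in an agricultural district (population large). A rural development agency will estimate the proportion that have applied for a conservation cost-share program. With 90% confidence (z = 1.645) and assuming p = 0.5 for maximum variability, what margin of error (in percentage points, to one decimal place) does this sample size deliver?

5.9

SE(p̂) = √[p(1−p)/n] = √[0.2500/192] = 0.03608.
E = z × SE = 1.645 × 0.03608 = 0.05936, or 5.9 percentage points.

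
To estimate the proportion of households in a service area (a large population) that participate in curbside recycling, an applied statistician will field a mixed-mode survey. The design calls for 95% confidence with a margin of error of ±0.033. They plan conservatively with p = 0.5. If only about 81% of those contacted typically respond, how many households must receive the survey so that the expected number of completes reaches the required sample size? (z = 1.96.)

1089

Completed interviews needed: n₀ = 1.96² × 0.2500 / 0.033² ≈ 881.91 → 882.
At an 81% response rate, contacts needed = 882 / 0.81 ≈ 1088.89 → 1089.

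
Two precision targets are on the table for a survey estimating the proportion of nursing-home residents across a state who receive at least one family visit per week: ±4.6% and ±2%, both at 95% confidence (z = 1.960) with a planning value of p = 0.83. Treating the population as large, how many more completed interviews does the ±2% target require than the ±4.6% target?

1099

At ±4.6%: n = 1.960² × 0.1411 / 0.046² ≈ 256.17 → 257.
At ±2%: n = 1.960² × 0.1411 / 0.020² ≈ 1355.12 → 1356.
Additional respondents: 1356 − 257 = 1099.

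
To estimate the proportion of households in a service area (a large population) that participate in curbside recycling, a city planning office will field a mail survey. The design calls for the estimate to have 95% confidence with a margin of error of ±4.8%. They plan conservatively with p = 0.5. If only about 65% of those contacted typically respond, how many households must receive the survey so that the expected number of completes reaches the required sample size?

642

For 95% confidence, z = 1.96.
Completed interviews needed: n₀ = 1.96² × 0.2500 / 0.048² ≈ 416.84 → 417.
At a 65% response rate, contacts needed = 417 / 0.65 ≈ 641.54 → 642.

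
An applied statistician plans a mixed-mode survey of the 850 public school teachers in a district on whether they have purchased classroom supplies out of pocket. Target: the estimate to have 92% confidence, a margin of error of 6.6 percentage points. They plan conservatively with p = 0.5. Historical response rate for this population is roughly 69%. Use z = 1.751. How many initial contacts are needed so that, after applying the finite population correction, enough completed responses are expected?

212

Completed interviews needed (unadjusted): n₀ = 1.751² × 0.2500 / 0.066² ≈ 175.96 → 176.
FPC for N = 850: n = 176 / (1 + 175/850) = 176 / 1.2059 ≈ 145.95 → 146.
At a 69% response rate, contacts needed = 146 / 0.69 ≈ 211.59 → 212.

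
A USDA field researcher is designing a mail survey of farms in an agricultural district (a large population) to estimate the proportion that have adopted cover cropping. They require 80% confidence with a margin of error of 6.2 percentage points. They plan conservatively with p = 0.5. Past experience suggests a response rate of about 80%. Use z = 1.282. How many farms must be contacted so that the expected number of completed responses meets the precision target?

134

Completed interviews needed: n₀ = 1.282² × 0.2500 / 0.062² ≈ 106.89 → 107.
At an 80% response rate, contacts needed = 107 / 0.80 ≈ 133.75 → 134.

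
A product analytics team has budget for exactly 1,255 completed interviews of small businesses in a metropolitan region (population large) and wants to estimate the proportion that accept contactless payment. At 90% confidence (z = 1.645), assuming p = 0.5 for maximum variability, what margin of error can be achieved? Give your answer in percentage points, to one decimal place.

2.3

SE(p̂) = √[p(1−p)/n] = √[0.2500/1255] = 0.01411.
E = z × SE = 1.645 × 0.01411 = 0.02322, or 2.3 percentage points.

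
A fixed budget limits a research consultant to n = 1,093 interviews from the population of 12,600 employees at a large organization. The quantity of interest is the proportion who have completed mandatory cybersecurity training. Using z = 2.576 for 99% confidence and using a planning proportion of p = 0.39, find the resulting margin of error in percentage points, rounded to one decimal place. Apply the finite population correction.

Finite-population factor: (N−n)/(N−1) = (12600−1093)/(12600−1) = 0.9133.
SE(p̂) = √[p(1−p)/n · (N−n)/(N−1)] = √[0.2379/1093 × 0.9133] = 0.01410.
E = z × SE = 2.576 × 0.01410 = 0.03632 ≈ 3.6 percentage points.

3.6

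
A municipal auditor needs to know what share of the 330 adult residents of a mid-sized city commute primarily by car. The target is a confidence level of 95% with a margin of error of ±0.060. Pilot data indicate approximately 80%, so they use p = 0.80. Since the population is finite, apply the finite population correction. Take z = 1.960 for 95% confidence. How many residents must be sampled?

113

Unadjusted: n₀ = 1.960² × 0.80 × 0.20 / 0.060² ≈ 170.74, so n₀ = 171.
Finite population correction with N = 330: n = n₀ / (1 + (n₀−1)/N) = 171 / (1 + 170/330) = 171 / 1.5152 ≈ 112.86.
Rounding up, n = 113.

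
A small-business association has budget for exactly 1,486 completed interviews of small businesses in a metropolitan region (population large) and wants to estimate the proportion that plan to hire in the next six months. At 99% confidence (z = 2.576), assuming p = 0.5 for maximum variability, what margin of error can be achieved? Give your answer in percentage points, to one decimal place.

SE(p̂) = √[p(1−p)/n] = √[0.2500/1486] = 0.01297.
E = z × SE = 2.576 × 0.01297 = 0.03341, or 3.3 percentage points.

3.3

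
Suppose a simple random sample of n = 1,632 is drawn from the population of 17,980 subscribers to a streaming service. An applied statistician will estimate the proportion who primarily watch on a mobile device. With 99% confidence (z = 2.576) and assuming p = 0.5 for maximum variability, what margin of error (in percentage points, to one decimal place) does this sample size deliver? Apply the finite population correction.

Finite-population factor: (N−n)/(N−1) = (17980−1632)/(17980−1) = 0.9093.
SE(p̂) = √[p(1−p)/n · (N−n)/(N−1)] = √[0.2500/1632 × 0.9093] = 0.01180.
E = z × SE = 2.576 × 0.01180 = 0.03040 ≈ 3.0 percentage points.

3.0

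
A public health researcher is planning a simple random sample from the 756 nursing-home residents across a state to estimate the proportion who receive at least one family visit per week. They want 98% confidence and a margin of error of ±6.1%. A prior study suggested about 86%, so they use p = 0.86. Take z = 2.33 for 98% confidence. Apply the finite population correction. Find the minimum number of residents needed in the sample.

143

Unadjusted: n₀ = 2.33² × 0.86 × 0.14 / 0.061² ≈ 175.66, so n₀ = 176.
Finite population correction with N = 756: n = n₀ / (1 + (n₀−1)/N) = 176 / (1 + 175/756) = 176 / 1.2315 ≈ 142.92.
Rounding up, n = 143.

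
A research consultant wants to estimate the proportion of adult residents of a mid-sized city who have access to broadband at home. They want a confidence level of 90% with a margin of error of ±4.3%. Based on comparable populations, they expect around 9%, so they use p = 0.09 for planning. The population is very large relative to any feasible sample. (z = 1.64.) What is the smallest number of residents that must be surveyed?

With p = 0.09, p(1−p) = 0.0819.
n = z²·p(1−p)/E² = 1.64² × 0.0819 / 0.043² = 2.6896 × 0.0819 / 0.001849 ≈ 119.13.
Rounding up gives n = 120.

120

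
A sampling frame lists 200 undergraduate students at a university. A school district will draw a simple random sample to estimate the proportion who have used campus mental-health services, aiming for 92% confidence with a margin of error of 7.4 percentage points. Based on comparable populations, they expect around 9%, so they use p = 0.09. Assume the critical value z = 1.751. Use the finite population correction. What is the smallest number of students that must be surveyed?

38

Unadjusted: n₀ = 1.751² × 0.09 × 0.91 / 0.074² ≈ 45.86, so n₀ = 46.
Finite population correction with N = 200: n = n₀ / (1 + (n₀−1)/N) = 46 / (1 + 45/200) = 46 / 1.2250 ≈ 37.55.
Rounding up, n = 38.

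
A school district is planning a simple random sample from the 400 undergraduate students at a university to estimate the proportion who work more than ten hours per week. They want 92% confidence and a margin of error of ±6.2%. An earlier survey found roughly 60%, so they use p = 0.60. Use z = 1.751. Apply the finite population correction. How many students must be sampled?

130

Unadjusted: n₀ = 1.751² × 0.60 × 0.40 / 0.062² ≈ 191.43, so n₀ = 192.
Finite population correction with N = 400: n = n₀ / (1 + (n₀−1)/N) = 192 / (1 + 191/400) = 192 / 1.4775 ≈ 129.95.
Rounding up, n = 130.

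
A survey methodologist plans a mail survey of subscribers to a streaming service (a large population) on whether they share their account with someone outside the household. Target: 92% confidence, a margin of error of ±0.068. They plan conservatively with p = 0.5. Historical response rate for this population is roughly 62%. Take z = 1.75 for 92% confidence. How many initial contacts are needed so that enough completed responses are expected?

268

Completed interviews needed: n₀ = 1.75² × 0.2500 / 0.068² ≈ 165.58 → 166.
At a 62% response rate, contacts needed = 166 / 0.62 ≈ 267.74 → 268.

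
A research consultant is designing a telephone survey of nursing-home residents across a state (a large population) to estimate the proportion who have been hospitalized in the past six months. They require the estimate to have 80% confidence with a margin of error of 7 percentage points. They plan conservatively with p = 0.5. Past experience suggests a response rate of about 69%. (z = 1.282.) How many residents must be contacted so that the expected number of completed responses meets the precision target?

Completed interviews needed: n₀ = 1.282² × 0.2500 / 0.070² ≈ 83.85 → 84.
At a 69% response rate, contacts needed = 84 / 0.69 ≈ 121.74 → 122.

122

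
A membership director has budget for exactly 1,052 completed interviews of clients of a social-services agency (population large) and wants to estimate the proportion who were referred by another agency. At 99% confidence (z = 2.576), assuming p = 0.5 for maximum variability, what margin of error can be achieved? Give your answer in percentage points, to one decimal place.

SE(p̂) = √[p(1−p)/n] = √[0.2500/1052] = 0.01542.
E = z × SE = 2.576 × 0.01542 = 0.03971, or 4.0 percentage points.

4.0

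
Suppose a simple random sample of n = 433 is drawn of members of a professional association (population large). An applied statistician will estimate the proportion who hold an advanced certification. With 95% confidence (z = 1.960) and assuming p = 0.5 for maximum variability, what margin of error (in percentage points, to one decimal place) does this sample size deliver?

SE(p̂) = √[p(1−p)/n] = √[0.2500/433] = 0.02403.
E = z × SE = 1.960 × 0.02403 = 0.04710, or 4.7 percentage points.

4.7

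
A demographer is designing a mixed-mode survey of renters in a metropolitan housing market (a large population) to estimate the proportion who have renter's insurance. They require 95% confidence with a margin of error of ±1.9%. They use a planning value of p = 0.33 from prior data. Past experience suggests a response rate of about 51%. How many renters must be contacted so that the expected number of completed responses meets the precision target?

For 95% confidence, z = 1.960.
Completed interviews needed: n₀ = 1.960² × 0.2211 / 0.019² ≈ 2352.85 → 2353.
At a 51% response rate, contacts needed = 2353 / 0.51 ≈ 4613.73 → 4614.

4614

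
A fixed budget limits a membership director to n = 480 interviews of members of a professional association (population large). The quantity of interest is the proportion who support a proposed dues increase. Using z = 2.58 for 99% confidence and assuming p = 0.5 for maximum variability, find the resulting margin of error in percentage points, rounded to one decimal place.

5.9

SE(p̂) = √[p(1−p)/n] = √[0.2500/480] = 0.02282.
E = z × SE = 2.58 × 0.02282 = 0.05888, or 5.9 percentage points.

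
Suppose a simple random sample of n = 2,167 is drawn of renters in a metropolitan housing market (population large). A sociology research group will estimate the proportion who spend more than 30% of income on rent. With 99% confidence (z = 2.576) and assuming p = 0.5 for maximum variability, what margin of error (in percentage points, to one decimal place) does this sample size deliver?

SE(p̂) = √[p(1−p)/n] = √[0.2500/2167] = 0.01074.
E = z × SE = 2.576 × 0.01074 = 0.02767, or 2.8 percentage points.

2.8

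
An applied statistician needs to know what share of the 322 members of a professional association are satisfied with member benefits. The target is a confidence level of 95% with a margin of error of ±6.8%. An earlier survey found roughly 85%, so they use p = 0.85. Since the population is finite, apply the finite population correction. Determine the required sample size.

For 95% confidence, z = 1.960.
Unadjusted: n₀ = 1.960² × 0.85 × 0.15 / 0.068² ≈ 105.93, so n₀ = 106.
Finite population correction with N = 322: n = n₀ / (1 + (n₀−1)/N) = 106 / (1 + 105/322) = 106 / 1.3261 ≈ 79.93.
Rounding up, n = 80.

80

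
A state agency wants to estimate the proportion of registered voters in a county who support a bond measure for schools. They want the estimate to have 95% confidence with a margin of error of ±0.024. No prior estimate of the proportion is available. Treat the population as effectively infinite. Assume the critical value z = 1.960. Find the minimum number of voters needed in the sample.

With no prior estimate, use p = 0.5, giving p(1−p) = 0.25.
n = z²·p(1−p)/E² = 1.960² × 0.2500 / 0.024² = 3.8416 × 0.2500 / 0.000576 ≈ 1667.36.
Rounding up gives n = 1668.

1668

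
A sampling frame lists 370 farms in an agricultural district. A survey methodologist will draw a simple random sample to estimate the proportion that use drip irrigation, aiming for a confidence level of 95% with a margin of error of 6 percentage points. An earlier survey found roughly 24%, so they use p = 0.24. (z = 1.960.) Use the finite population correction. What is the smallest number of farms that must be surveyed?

Unadjusted: n₀ = 1.960² × 0.24 × 0.76 / 0.060² ≈ 194.64, so n₀ = 195.
Finite population correction with N = 370: n = n₀ / (1 + (n₀−1)/N) = 195 / (1 + 194/370) = 195 / 1.5243 ≈ 127.93.
Rounding up, n = 128.

128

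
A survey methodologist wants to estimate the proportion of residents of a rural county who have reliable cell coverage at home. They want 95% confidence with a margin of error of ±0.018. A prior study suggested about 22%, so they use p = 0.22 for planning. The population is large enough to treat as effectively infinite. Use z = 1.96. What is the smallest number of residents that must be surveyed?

2035

With p = 0.22, p(1−p) = 0.1716.
n = z²·p(1−p)/E² = 1.96² × 0.1716 / 0.018² = 3.8416 × 0.1716 / 0.000324 ≈ 2034.63.
Rounding up gives n = 2035.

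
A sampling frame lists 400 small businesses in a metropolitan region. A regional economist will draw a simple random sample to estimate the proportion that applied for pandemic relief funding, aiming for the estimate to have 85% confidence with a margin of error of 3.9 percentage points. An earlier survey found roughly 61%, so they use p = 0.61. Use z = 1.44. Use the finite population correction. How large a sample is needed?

180

Unadjusted: n₀ = 1.44² × 0.61 × 0.39 / 0.039² ≈ 324.33, so n₀ = 325.
Finite population correction with N = 400: n = n₀ / (1 + (n₀−1)/N) = 325 / (1 + 324/400) = 325 / 1.8100 ≈ 179.56.
Rounding up, n = 180.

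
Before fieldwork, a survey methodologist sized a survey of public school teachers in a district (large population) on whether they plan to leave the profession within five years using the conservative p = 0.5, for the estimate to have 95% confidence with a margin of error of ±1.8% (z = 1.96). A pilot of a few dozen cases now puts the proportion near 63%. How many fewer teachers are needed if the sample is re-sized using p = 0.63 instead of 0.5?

Conservative (p = 0.5): n = 1.96² × 0.25 / 0.018² ≈ 2964.20 → 2965.
Using p = 0.63: p(1−p) = 0.2331, so n = 1.96² × 0.2331 / 0.018² ≈ 2763.82 → 2764.
Reduction: 2965 − 2764 = 201.

201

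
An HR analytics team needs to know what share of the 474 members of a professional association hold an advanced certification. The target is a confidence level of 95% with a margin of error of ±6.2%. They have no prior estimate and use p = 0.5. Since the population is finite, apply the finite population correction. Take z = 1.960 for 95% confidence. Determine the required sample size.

164

Unadjusted: n₀ = 1.960² × 0.50 × 0.50 / 0.062² ≈ 249.84, so n₀ = 250.
Finite population correction with N = 474: n = n₀ / (1 + (n₀−1)/N) = 250 / (1 + 249/474) = 250 / 1.5253 ≈ 163.90.
Rounding up, n = 164.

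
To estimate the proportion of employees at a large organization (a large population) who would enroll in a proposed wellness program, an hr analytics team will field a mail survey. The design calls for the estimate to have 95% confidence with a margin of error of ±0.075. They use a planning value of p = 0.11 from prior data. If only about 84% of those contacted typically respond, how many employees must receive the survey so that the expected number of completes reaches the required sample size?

For 95% confidence, z = 1.960.
Completed interviews needed: n₀ = 1.960² × 0.0979 / 0.075² ≈ 66.86 → 67.
At an 84% response rate, contacts needed = 67 / 0.84 ≈ 79.76 → 80.

80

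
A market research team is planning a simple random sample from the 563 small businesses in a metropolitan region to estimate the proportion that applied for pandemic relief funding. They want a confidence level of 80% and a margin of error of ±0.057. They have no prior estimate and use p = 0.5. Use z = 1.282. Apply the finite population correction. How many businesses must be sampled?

Unadjusted: n₀ = 1.282² × 0.50 × 0.50 / 0.057² ≈ 126.46, so n₀ = 127.
Finite population correction with N = 563: n = n₀ / (1 + (n₀−1)/N) = 127 / (1 + 126/563) = 127 / 1.2238 ≈ 103.78.
Rounding up, n = 104.

104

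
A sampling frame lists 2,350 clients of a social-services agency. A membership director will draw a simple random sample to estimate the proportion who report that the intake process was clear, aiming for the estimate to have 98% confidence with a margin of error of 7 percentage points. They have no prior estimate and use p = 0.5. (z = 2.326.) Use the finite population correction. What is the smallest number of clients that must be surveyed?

Unadjusted: n₀ = 2.326² × 0.50 × 0.50 / 0.070² ≈ 276.03, so n₀ = 277.
Finite population correction with N = 2,350: n = n₀ / (1 + (n₀−1)/N) = 277 / (1 + 276/2350) = 277 / 1.1174 ≈ 247.89.
Rounding up, n = 248.

248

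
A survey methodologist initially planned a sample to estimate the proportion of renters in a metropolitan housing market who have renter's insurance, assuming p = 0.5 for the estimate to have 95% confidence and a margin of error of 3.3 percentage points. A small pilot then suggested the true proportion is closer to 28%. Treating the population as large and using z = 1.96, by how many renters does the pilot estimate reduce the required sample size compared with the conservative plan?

170

Conservative (p = 0.5): n = 1.96² × 0.25 / 0.033² ≈ 881.91 → 882.
Using p = 0.28: p(1−p) = 0.2016, so n = 1.96² × 0.2016 / 0.033² ≈ 711.17 → 712.
Reduction: 882 − 712 = 170.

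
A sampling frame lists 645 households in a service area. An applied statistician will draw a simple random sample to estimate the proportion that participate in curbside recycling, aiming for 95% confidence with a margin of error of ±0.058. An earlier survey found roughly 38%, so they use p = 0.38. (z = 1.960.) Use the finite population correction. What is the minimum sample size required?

191

Unadjusted: n₀ = 1.960² × 0.38 × 0.62 / 0.058² ≈ 269.05, so n₀ = 270.
Finite population correction with N = 645: n = n₀ / (1 + (n₀−1)/N) = 270 / (1 + 269/645) = 270 / 1.4171 ≈ 190.54.
Rounding up, n = 191.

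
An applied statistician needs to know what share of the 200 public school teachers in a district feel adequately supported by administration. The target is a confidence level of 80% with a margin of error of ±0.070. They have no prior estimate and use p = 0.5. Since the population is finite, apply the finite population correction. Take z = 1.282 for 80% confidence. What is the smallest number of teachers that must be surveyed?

Unadjusted: n₀ = 1.282² × 0.50 × 0.50 / 0.070² ≈ 83.85, so n₀ = 84.
Finite population correction with N = 200: n = n₀ / (1 + (n₀−1)/N) = 84 / (1 + 83/200) = 84 / 1.4150 ≈ 59.36.
Rounding up, n = 60.

60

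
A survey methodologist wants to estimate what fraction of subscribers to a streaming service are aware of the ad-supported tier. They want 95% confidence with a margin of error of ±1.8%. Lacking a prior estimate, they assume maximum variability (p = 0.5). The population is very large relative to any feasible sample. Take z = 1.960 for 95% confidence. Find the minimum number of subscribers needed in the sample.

2965

With p = 0.5, p(1−p) = 0.25.
n = z²·p(1−p)/E² = 1.960² × 0.2500 / 0.018² = 3.8416 × 0.2500 / 0.000324 ≈ 2964.20.
Rounding up gives n = 2965.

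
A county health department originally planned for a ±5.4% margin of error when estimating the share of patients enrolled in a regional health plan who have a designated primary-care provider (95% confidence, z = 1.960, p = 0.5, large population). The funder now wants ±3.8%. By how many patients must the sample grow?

At ±5.4%: n = 1.960² × 0.2500 / 0.054² ≈ 329.36 → 330.
At ±3.8%: n = 1.960² × 0.2500 / 0.038² ≈ 665.10 → 666.
Additional respondents: 666 − 330 = 336.

336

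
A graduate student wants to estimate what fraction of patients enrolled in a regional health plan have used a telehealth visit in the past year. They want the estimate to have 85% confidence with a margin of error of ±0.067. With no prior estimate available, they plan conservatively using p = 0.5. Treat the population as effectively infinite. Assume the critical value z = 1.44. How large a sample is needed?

With p = 0.5, p(1−p) = 0.25.
n = z²·p(1−p)/E² = 1.44² × 0.2500 / 0.067² = 2.0736 × 0.2500 / 0.004489 ≈ 115.48.
Rounding up gives n = 116.

116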